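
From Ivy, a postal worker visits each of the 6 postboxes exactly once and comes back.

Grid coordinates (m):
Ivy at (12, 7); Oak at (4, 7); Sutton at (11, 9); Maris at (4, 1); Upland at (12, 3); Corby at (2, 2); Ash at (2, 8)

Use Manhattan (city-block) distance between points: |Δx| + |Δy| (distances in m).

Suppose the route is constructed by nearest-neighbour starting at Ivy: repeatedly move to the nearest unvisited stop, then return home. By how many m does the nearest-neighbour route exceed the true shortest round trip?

Excess over optimum: 2 m.

Ivy: Sutton=3, Upland=4, Oak=8, Ash=11, Maris=14, Corby=15 ⇒ Sutton
Sutton: Upland=7, Oak=9, Ash=10, Maris=15, Corby=16 ⇒ Upland
Upland: Maris=10, Corby=11, Oak=12, Ash=15 ⇒ Maris
Maris: Corby=3, Oak=6, Ash=9 ⇒ Corby
Corby: Ash=6, Oak=7 ⇒ Ash
Ash: Oak=3 ⇒ Oak
NN route Ivy → Sutton → Upland → Maris → Corby → Ash → Oak → Ivy costs 40.
Optimal: Ivy → Sutton → Oak → Ash → Corby → Maris → Upland → Ivy costs 38 (by enumerating all 360 distinct tours).
Excess = 40 − 38 = 2.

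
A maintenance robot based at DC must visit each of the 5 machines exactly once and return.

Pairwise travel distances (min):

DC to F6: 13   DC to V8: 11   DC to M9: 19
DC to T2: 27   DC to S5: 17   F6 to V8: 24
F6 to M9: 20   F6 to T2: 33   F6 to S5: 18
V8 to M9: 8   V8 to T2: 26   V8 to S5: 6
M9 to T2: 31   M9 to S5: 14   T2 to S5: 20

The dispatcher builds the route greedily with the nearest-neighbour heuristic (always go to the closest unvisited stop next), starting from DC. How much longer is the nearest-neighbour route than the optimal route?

DC: V8=11, F6=13, S5=17, M9=19, T2=27 ⇒ V8
V8: S5=6, M9=8, F6=24, T2=26 ⇒ S5
S5: M9=14, F6=18, T2=20 ⇒ M9
M9: F6=20, T2=31 ⇒ F6
F6: T2=33 ⇒ T2
NN route DC → V8 → S5 → M9 → F6 → T2 → DC costs 111.
Optimal: DC → F6 → M9 → V8 → S5 → T2 → DC costs 94 (by enumerating all 60 distinct tours).
Excess = 111 − 94 = 17.

Excess over optimum: 17 min.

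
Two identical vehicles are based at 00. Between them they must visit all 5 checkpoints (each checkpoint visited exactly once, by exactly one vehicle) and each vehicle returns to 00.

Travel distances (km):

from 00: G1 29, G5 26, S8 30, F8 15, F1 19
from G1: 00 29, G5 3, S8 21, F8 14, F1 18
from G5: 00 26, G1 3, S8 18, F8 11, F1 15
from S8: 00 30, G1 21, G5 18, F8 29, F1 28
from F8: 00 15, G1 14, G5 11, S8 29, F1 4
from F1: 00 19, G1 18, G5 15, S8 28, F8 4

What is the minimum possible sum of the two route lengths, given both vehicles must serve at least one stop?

Check every non-empty split of the stops between the two vehicles; for each half take its own optimal tour:
  {G1} + {G5, S8, F8, F1}: 58 + 82 = 140
  {G5} + {G1, S8, F8, F1}: 52 + 88 = 140
  {G1, G5} + {S8, F8, F1}: 58 + 77 = 135
  {S8} + {G1, G5, F8, F1}: 60 + 66 = 126
  {G1, S8} + {G5, F8, F1}: 80 + 60 = 140
  {G5, S8} + {G1, F8, F1}: 74 + 66 = 140
  … (15 splits in total)
  {G1, G5, S8} + {F8, F1}: 80 + 38 = 118  ← best
Best: vehicle 1 00 → G1 → G5 → S8 → 00 = 80; vehicle 2 00 → F8 → F1 → 00 = 38; combined 118.

Minimum combined distance: 118 km.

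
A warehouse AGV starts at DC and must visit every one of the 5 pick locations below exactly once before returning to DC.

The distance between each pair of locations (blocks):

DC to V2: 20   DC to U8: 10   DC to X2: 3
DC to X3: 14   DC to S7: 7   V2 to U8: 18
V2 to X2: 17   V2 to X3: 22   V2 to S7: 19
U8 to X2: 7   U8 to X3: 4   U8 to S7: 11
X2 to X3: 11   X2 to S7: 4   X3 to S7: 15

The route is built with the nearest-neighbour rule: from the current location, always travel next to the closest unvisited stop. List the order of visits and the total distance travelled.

From DC: distances to unvisited — X2=3, S7=7, U8=10, X3=14, V2=20. Nearest is X2 (3).
From X2: distances to unvisited — S7=4, U8=7, X3=11, V2=17. Nearest is S7 (4).
From S7: distances to unvisited — U8=11, X3=15, V2=19. Nearest is U8 (11).
From U8: distances to unvisited — X3=4, V2=18. Nearest is X3 (4).
From X3: distances to unvisited — V2=22. Nearest is V2 (22).
Return V2→DC: 20.
Total = 3 + 4 + 11 + 4 + 22 + 20 = 64.

Nearest-neighbour total = 64 blocks; route DC → X2 → S7 → U8 → X3 → V2 → DC.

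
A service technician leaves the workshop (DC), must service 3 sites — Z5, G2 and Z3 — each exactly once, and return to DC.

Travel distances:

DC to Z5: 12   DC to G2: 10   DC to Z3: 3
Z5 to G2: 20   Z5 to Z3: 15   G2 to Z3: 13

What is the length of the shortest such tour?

With 3 stops there are 3!/2 = 3 distinct round trips (a route and its reverse cost the same).
DC-Z5-G2-Z3-DC: 12+20+13+3 = 48
DC-Z5-Z3-G2-DC: 12+15+13+10 = 50
DC-G2-Z5-Z3-DC: 10+20+15+3 = 48
The minimum is 48.
One optimal route: DC → Z5 → G2 → Z3 → DC (or its reverse).

48 — the shortest possible round trip.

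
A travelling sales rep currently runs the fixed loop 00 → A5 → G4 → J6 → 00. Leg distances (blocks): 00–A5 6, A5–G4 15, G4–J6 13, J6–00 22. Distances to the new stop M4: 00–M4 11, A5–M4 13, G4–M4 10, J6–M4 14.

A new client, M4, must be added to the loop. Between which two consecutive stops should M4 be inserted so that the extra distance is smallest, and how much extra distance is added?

Minimum extra distance: 3 blocks, inserting M4 between J6 and 00.

Insertion cost between consecutive stops i–j is d(i,M4) + d(M4,j) − d(i,j):
  between 00 and A5: 11 + 13 − 6 = 18
  between A5 and G4: 13 + 10 − 15 = 8
  between G4 and J6: 10 + 14 − 13 = 11
  between J6 and 00: 14 + 11 − 22 = 3
Cheapest insertion is between J6 and 00, adding 3.
New total = 56 + 3 = 59.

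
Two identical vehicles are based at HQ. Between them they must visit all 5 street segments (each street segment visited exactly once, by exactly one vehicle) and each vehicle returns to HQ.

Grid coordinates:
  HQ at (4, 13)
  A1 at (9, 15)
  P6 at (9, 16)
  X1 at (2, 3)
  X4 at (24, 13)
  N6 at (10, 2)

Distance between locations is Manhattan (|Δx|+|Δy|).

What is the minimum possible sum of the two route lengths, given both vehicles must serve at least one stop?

Minimum combined distance: 82.

Try each way of splitting the stops between the two vehicles (each non-empty) and, for each split, find the best tour for each vehicle:
  {A1} + {P6, X1, X4, N6}: 14 + 72 = 86
  {P6} + {A1, X1, X4, N6}: 16 + 70 = 86
  {A1, P6} + {X1, X4, N6}: 16 + 66 = 82
  {X1} + {A1, P6, X4, N6}: 24 + 68 = 92
  {A1, X1} + {P6, X4, N6}: 38 + 68 = 106
  {P6, X1} + {A1, X4, N6}: 40 + 66 = 106
  … (15 splits in total)
Best: vehicle 1 HQ → A1 → P6 → HQ = 16; vehicle 2 HQ → X1 → N6 → X4 → HQ = 66; combined 82.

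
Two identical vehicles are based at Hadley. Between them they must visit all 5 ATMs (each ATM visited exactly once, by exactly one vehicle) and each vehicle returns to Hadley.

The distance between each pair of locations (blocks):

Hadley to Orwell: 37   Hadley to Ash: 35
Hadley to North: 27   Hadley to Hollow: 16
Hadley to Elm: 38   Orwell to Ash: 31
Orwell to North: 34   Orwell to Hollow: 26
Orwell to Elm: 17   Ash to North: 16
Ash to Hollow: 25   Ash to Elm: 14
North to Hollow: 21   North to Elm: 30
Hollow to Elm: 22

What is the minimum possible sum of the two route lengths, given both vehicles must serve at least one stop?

Try each way of splitting the stops between the two vehicles (each non-empty) and, for each split, find the best tour for each vehicle:
  {Orwell} + {Ash, North, Hollow, Elm}: 74 + 95 = 169
  {Ash} + {Orwell, North, Hollow, Elm}: 70 + 116 = 186
  {Orwell, Ash} + {North, Hollow, Elm}: 103 + 95 = 198
  {North} + {Orwell, Ash, Hollow, Elm}: 54 + 108 = 162
  {Orwell, North} + {Ash, Hollow, Elm}: 98 + 87 = 185
  {Ash, North} + {Orwell, Hollow, Elm}: 78 + 92 = 170
  … (15 splits in total)
  {Hollow} + {Orwell, Ash, North, Elm}: 32 + 111 = 143  ← best
Best: vehicle 1 Hadley → Hollow → Hadley = 32; vehicle 2 Hadley → Orwell → Elm → Ash → North → Hadley = 111; combined 143.

143 blocks — the smallest possible combined total.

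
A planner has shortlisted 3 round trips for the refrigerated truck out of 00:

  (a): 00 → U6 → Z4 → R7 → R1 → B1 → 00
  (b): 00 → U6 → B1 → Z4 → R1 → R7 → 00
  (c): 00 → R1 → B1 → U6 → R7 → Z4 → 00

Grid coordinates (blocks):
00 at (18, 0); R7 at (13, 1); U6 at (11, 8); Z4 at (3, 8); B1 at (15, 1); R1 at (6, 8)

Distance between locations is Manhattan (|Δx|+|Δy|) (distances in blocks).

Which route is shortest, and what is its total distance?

(a): 15 + 8 + 17 + 14 + 16 + 4 = 74
(b): 15 + 11 + 19 + 3 + 14 + 6 = 68
(c): 20 + 16 + 11 + 9 + 17 + 23 = 96

Shortest is (b), total 68 blocks.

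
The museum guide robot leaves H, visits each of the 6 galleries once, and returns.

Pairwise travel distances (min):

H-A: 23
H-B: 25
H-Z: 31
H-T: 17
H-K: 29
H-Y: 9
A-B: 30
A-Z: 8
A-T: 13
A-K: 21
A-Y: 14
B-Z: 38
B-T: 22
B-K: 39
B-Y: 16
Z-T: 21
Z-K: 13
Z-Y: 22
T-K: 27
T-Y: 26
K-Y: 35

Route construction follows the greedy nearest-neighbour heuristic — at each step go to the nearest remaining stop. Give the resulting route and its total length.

At H the remaining stops are Y 9, T 17, A 23, B 25, K 29, Z 31; go to Y.
At Y the remaining stops are A 14, B 16, Z 22, T 26, K 35; go to A.
At A the remaining stops are Z 8, T 13, K 21, B 30; go to Z.
At Z the remaining stops are K 13, T 21, B 38; go to K.
At K the remaining stops are T 27, B 39; go to T.
At T the remaining stops are B 22; go to B.
Return B→H: 25.
Total = 9 + 14 + 8 + 13 + 27 + 22 + 25 = 118.

118 min along H → Y → A → Z → K → T → B → H.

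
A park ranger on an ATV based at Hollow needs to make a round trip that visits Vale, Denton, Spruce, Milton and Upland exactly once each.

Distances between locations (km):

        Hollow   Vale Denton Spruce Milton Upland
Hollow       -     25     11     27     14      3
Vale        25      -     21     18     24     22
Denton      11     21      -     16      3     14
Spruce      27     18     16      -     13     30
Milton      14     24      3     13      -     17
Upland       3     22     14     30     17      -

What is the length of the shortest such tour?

With 5 stops there are 5!/2 = 60 distinct round trips (a route and its reverse cost the same).
Hollow - Vale - Denton - Spruce - Milton - Upland - Hollow: 25+21+16+13+17+3 = 95
Hollow - Vale - Denton - Spruce - Upland - Milton - Hollow: 25+21+16+30+17+14 = 123
Hollow - Vale - Denton - Milton - Spruce - Upland - Hollow: 25+21+3+13+30+3 = 95
Hollow - Vale - Denton - Milton - Upland - Spruce - Hollow: 25+21+3+17+30+27 = 123
Hollow - Vale - Denton - Upland - Spruce - Milton - Hollow: 25+21+14+30+13+14 = 117
Hollow - Vale - Denton - Upland - Milton - Spruce - Hollow: 25+21+14+17+13+27 = 117
Hollow - Vale - Spruce - Denton - Milton - Upland - Hollow: 25+18+16+3+17+3 = 82
Hollow - Vale - Spruce - Denton - Upland - Milton - Hollow: 25+18+16+14+17+14 = 104
Hollow - Vale - Spruce - Milton - Denton - Upland - Hollow: 25+18+13+3+14+3 = 76
Hollow - Vale - Spruce - Milton - Upland - Denton - Hollow: 25+18+13+17+14+11 = 98
Hollow - Vale - Spruce - Upland - Denton - Milton - Hollow: 25+18+30+14+3+14 = 104
Hollow - Vale - Spruce - Upland - Milton - Denton - Hollow: 25+18+30+17+3+11 = 104
Hollow - Vale - Milton - Denton - Spruce - Upland - Hollow: 25+24+3+16+30+3 = 101
Hollow - Vale - Milton - Denton - Upland - Spruce - Hollow: 25+24+3+14+30+27 = 123
… (46 more)
Hollow - Denton - Milton - Spruce - Vale - Upland - Hollow: 11+3+13+18+22+3 = 70  ← best
The minimum is 70.
One optimal route: Hollow → Denton → Milton → Spruce → Vale → Upland → Hollow (or its reverse).

Minimum total distance: 70 km.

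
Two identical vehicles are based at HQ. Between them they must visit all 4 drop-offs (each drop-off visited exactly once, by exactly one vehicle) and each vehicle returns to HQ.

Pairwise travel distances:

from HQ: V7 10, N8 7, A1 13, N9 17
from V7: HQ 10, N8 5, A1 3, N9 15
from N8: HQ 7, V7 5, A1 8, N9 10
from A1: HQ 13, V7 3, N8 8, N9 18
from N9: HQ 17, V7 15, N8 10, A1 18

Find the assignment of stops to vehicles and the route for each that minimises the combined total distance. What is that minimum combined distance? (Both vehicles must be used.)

60 — the smallest possible combined total.

Try each way of splitting the stops between the two vehicles (each non-empty) and, for each split, find the best tour for each vehicle:
  {V7} + {N8, A1, N9}: 20 + 48 = 68
  {N8} + {V7, A1, N9}: 14 + 48 = 62
  {V7, N8} + {A1, N9}: 22 + 48 = 70
  {A1} + {V7, N8, N9}: 26 + 42 = 68
  {V7, A1} + {N8, N9}: 26 + 34 = 60
  {N8, A1} + {V7, N9}: 28 + 42 = 70
  … (7 splits in total)
Best: vehicle 1 HQ → V7 → A1 → HQ = 26; vehicle 2 HQ → N8 → N9 → HQ = 34; combined 60.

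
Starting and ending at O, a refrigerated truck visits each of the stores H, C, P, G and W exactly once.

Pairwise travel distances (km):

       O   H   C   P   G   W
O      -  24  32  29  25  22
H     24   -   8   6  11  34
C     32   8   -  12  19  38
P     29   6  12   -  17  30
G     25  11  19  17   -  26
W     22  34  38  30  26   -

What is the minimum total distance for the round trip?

There are 60 distinct closed tours to check (reversals are equivalent).
O-H-C-P-G-W-O: 24+8+12+17+26+22 = 109
O-H-C-P-W-G-O: 24+8+12+30+26+25 = 125
O-H-C-G-P-W-O: 24+8+19+17+30+22 = 120
O-H-C-G-W-P-O: 24+8+19+26+30+29 = 136
O-H-C-W-P-G-O: 24+8+38+30+17+25 = 142
O-H-C-W-G-P-O: 24+8+38+26+17+29 = 142
O-H-P-C-G-W-O: 24+6+12+19+26+22 = 109
O-H-P-C-W-G-O: 24+6+12+38+26+25 = 131
O-H-P-G-C-W-O: 24+6+17+19+38+22 = 126
O-H-P-G-W-C-O: 24+6+17+26+38+32 = 143
O-H-P-W-C-G-O: 24+6+30+38+19+25 = 142
O-H-P-W-G-C-O: 24+6+30+26+19+32 = 137
O-H-G-C-P-W-O: 24+11+19+12+30+22 = 118
O-H-G-C-W-P-O: 24+11+19+38+30+29 = 151
… (46 more)
O-P-C-H-G-W-O: 29+12+8+11+26+22 = 108  ← best
The minimum is 108.
One optimal route: O → P → C → H → G → W → O (or its reverse).

Minimum total distance: 108 km.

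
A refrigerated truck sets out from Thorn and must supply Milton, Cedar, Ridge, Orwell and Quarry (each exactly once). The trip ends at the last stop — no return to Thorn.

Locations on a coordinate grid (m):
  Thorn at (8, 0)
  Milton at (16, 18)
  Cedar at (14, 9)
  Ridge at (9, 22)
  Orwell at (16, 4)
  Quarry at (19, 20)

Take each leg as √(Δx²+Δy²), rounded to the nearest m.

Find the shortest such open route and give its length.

Shortest open route: 37 m.

There are 5! = 120 possible orderings.
Thorn → Milton → Cedar → Ridge → Orwell → Quarry: 20+9+14+19+16 = 78
Thorn → Milton → Cedar → Ridge → Quarry → Orwell: 20+9+14+10+16 = 69
Thorn → Milton → Cedar → Orwell → Ridge → Quarry: 20+9+5+19+10 = 63
Thorn → Milton → Cedar → Orwell → Quarry → Ridge: 20+9+5+16+10 = 60
Thorn → Milton → Cedar → Quarry → Ridge → Orwell: 20+9+12+10+19 = 70
Thorn → Milton → Cedar → Quarry → Orwell → Ridge: 20+9+12+16+19 = 76
Thorn → Milton → Ridge → Cedar → Orwell → Quarry: 20+8+14+5+16 = 63
Thorn → Milton → Ridge → Cedar → Quarry → Orwell: 20+8+14+12+16 = 70
Thorn → Milton → Ridge → Orwell → Cedar → Quarry: 20+8+19+5+12 = 64
Thorn → Milton → Ridge → Orwell → Quarry → Cedar: 20+8+19+16+12 = 75
Thorn → Milton → Ridge → Quarry → Cedar → Orwell: 20+8+10+12+5 = 55
Thorn → Milton → Ridge → Quarry → Orwell → Cedar: 20+8+10+16+5 = 59
Thorn → Milton → Orwell → Cedar → Ridge → Quarry: 20+14+5+14+10 = 63
Thorn → Milton → Orwell → Cedar → Quarry → Ridge: 20+14+5+12+10 = 61
… (106 more)
Thorn → Orwell → Cedar → Milton → Quarry → Ridge: 9+5+9+4+10 = 37  ← best
The minimum is 37.
One shortest path: Thorn → Orwell → Cedar → Milton → Quarry → Ridge.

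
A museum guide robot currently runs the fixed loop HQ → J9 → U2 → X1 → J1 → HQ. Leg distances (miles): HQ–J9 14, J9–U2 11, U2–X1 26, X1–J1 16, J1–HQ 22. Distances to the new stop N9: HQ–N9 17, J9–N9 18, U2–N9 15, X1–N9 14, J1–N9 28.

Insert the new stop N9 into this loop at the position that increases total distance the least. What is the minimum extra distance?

Minimum extra distance: 3 miles, inserting N9 between U2 and X1.

Insertion cost between consecutive stops i–j is d(i,N9) + d(N9,j) − d(i,j):
  between HQ and J9: 17 + 18 − 14 = 21
  between J9 and U2: 18 + 15 − 11 = 22
  between U2 and X1: 15 + 14 − 26 = 3
  between X1 and J1: 14 + 28 − 16 = 26
  between J1 and HQ: 28 + 17 − 22 = 23
Cheapest insertion is between U2 and X1, adding 3.
New total = 89 + 3 = 92.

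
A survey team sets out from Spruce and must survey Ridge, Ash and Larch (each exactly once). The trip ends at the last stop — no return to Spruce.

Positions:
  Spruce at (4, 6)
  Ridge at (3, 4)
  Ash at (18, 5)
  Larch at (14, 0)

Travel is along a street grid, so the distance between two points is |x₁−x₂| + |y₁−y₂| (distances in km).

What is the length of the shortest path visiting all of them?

There are 3! = 6 possible orderings.
Spruce→Ridge→Ash→Larch: 3+16+9 = 28
Spruce→Ridge→Larch→Ash: 3+15+9 = 27
Spruce→Ash→Ridge→Larch: 15+16+15 = 46
Spruce→Ash→Larch→Ridge: 15+9+15 = 39
Spruce→Larch→Ridge→Ash: 16+15+16 = 47
Spruce→Larch→Ash→Ridge: 16+9+16 = 41
The minimum is 27.
One shortest path: Spruce → Ridge → Larch → Ash.

Minimum one-way distance = 27 km.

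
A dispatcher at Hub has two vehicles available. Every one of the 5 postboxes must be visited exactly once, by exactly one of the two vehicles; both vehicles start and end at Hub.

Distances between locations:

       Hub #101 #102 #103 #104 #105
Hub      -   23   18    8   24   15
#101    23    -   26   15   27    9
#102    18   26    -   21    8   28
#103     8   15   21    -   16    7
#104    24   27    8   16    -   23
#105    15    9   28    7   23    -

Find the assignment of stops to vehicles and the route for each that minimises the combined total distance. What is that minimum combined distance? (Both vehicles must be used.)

Minimum combined distance: 93.

There are 2^4 − 1 = 15 ways to divide the 5 stops into two non-empty groups. For each, the best each vehicle can do is its own shortest tour through its group:
  {#101} + {#102, #103, #104, #105}: 46 + 64 = 110
  {#102} + {#101, #103, #104, #105}: 36 + 75 = 111
  {#101, #102} + {#103, #104, #105}: 67 + 62 = 129
  {#103} + {#101, #102, #104, #105}: 16 + 77 = 93
  {#101, #103} + {#102, #104, #105}: 46 + 64 = 110
  {#102, #103} + {#101, #104, #105}: 47 + 75 = 122
  … (15 splits in total)
Best: vehicle 1 Hub → #103 → Hub = 16; vehicle 2 Hub → #102 → #104 → #101 → #105 → Hub = 77; combined 93.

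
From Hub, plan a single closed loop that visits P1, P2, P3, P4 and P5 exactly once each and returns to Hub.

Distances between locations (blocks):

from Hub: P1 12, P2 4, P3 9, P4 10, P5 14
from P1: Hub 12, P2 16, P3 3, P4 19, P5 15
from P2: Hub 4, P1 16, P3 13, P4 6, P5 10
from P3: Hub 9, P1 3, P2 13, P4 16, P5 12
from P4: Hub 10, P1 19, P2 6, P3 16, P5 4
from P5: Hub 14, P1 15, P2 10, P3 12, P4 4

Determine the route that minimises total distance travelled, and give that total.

There are 60 distinct closed tours to check (reversals are equivalent).
Hub→P1→P2→P3→P4→P5→Hub: 12+16+13+16+4+14 = 75
Hub→P1→P2→P3→P5→P4→Hub: 12+16+13+12+4+10 = 67
Hub→P1→P2→P4→P3→P5→Hub: 12+16+6+16+12+14 = 76
Hub→P1→P2→P4→P5→P3→Hub: 12+16+6+4+12+9 = 59
Hub→P1→P2→P5→P3→P4→Hub: 12+16+10+12+16+10 = 76
Hub→P1→P2→P5→P4→P3→Hub: 12+16+10+4+16+9 = 67
Hub→P1→P3→P2→P4→P5→Hub: 12+3+13+6+4+14 = 52
Hub→P1→P3→P2→P5→P4→Hub: 12+3+13+10+4+10 = 52
Hub→P1→P3→P4→P2→P5→Hub: 12+3+16+6+10+14 = 61
Hub→P1→P3→P4→P5→P2→Hub: 12+3+16+4+10+4 = 49
Hub→P1→P3→P5→P2→P4→Hub: 12+3+12+10+6+10 = 53
Hub→P1→P3→P5→P4→P2→Hub: 12+3+12+4+6+4 = 41
Hub→P1→P4→P2→P3→P5→Hub: 12+19+6+13+12+14 = 76
Hub→P1→P4→P2→P5→P3→Hub: 12+19+6+10+12+9 = 68
… (46 more)
The minimum is 41.
One optimal route: Hub → P1 → P3 → P5 → P4 → P2 → Hub (or its reverse).

Shortest round trip = 41 blocks.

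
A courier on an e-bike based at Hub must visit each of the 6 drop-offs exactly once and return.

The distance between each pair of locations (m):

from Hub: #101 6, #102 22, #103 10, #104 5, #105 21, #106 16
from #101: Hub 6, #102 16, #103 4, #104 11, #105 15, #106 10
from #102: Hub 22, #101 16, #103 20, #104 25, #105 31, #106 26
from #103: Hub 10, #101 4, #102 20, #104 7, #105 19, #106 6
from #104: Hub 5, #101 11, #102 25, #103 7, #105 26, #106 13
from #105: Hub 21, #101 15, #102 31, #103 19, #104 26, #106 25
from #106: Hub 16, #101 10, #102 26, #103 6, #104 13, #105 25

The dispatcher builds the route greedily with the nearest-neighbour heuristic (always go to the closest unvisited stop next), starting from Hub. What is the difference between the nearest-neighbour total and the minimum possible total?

8 m longer than the optimal tour.

Hub: #104=5, #101=6, #103=10, #106=16, #105=21, #102=22 ⇒ #104
#104: #103=7, #101=11, #106=13, #102=25, #105=26 ⇒ #103
#103: #101=4, #106=6, #105=19, #102=20 ⇒ #101
#101: #106=10, #105=15, #102=16 ⇒ #106
#106: #105=25, #102=26 ⇒ #105
#105: #102=31 ⇒ #102
NN route Hub → #104 → #103 → #101 → #106 → #105 → #102 → Hub costs 104.
Optimal: Hub → #101 → #102 → #105 → #103 → #106 → #104 → Hub costs 96 (by enumerating all 360 distinct tours).
Excess = 104 − 96 = 8.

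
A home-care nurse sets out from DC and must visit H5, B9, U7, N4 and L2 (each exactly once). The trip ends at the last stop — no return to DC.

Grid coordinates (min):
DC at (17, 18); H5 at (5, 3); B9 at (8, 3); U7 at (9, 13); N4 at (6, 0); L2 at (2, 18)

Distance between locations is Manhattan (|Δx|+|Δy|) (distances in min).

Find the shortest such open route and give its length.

There are 5! = 120 possible orderings.
DC→H5→B9→U7→N4→L2: 27+3+11+16+22 = 79
DC→H5→B9→U7→L2→N4: 27+3+11+12+22 = 75
DC→H5→B9→N4→U7→L2: 27+3+5+16+12 = 63
DC→H5→B9→N4→L2→U7: 27+3+5+22+12 = 69
DC→H5→B9→L2→U7→N4: 27+3+21+12+16 = 79
DC→H5→B9→L2→N4→U7: 27+3+21+22+16 = 89
DC→H5→U7→B9→N4→L2: 27+14+11+5+22 = 79
DC→H5→U7→B9→L2→N4: 27+14+11+21+22 = 95
DC→H5→U7→N4→B9→L2: 27+14+16+5+21 = 83
DC→H5→U7→N4→L2→B9: 27+14+16+22+21 = 100
DC→H5→U7→L2→B9→N4: 27+14+12+21+5 = 79
DC→H5→U7→L2→N4→B9: 27+14+12+22+5 = 80
DC→H5→N4→B9→U7→L2: 27+4+5+11+12 = 59
DC→H5→N4→B9→L2→U7: 27+4+5+21+12 = 69
… (106 more)
DC→L2→U7→B9→H5→N4: 15+12+11+3+4 = 45  ← best
The minimum is 45.
One shortest path: DC → L2 → U7 → B9 → H5 → N4.

Minimum one-way distance = 45 min.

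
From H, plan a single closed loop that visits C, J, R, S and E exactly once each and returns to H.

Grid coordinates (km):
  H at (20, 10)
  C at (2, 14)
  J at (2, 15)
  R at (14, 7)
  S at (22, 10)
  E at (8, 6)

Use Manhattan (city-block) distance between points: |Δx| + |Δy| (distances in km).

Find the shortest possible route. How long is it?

H→C→J→R→S→E→H: 22+1+20+11+18+16 = 88
H→C→J→R→E→S→H: 22+1+20+7+18+2 = 70
H→C→J→S→R→E→H: 22+1+25+11+7+16 = 82
H→C→J→S→E→R→H: 22+1+25+18+7+9 = 82
H→C→J→E→R→S→H: 22+1+15+7+11+2 = 58
H→C→J→E→S→R→H: 22+1+15+18+11+9 = 76
H→C→R→J→S→E→H: 22+19+20+25+18+16 = 120
H→C→R→J→E→S→H: 22+19+20+15+18+2 = 96
H→C→R→S→J→E→H: 22+19+11+25+15+16 = 108
H→C→R→S→E→J→H: 22+19+11+18+15+23 = 108
H→C→R→E→J→S→H: 22+19+7+15+25+2 = 90
H→C→R→E→S→J→H: 22+19+7+18+25+23 = 114
H→C→S→J→R→E→H: 22+24+25+20+7+16 = 114
H→C→S→J→E→R→H: 22+24+25+15+7+9 = 102
… (46 more)
The minimum is 58.
One optimal route: H → C → J → E → R → S → H (or its reverse).

Minimum total distance: 58 km.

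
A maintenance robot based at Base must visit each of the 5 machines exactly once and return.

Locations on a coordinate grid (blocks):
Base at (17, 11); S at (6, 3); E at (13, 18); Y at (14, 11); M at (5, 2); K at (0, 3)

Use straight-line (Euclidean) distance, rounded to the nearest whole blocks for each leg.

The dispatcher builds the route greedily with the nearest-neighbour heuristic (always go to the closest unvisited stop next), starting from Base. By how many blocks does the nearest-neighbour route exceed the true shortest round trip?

4 blocks longer than the optimal tour.

Base: Y=3, E=8, S=14, M=15, K=19 ⇒ Y
Y: E=7, S=11, M=13, K=16 ⇒ E
E: S=17, M=18, K=20 ⇒ S
S: M=1, K=6 ⇒ M
M: K=5 ⇒ K
NN route Base → Y → E → S → M → K → Base costs 52.
Optimal: Base → E → K → M → S → Y → Base costs 48 (by enumerating all 60 distinct tours).
Excess = 52 − 48 = 4.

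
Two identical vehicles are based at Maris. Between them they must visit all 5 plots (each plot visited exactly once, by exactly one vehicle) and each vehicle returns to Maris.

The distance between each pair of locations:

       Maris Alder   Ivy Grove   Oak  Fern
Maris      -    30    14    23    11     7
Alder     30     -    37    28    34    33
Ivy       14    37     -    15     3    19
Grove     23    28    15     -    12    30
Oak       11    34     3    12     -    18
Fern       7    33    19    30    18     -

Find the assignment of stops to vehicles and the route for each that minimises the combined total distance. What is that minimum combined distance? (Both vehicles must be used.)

Check every non-empty split of the stops between the two vehicles; for each half take its own optimal tour:
  {Alder} + {Ivy, Grove, Oak, Fern}: 60 + 64 = 124
  {Ivy} + {Alder, Grove, Oak, Fern}: 28 + 91 = 119
  {Alder, Ivy} + {Grove, Oak, Fern}: 81 + 60 = 141
  {Grove} + {Alder, Ivy, Oak, Fern}: 46 + 91 = 137
  {Alder, Grove} + {Ivy, Oak, Fern}: 81 + 40 = 121
  {Ivy, Grove} + {Alder, Oak, Fern}: 52 + 85 = 137
  … (15 splits in total)
  {Alder, Ivy, Grove, Oak} + {Fern}: 87 + 14 = 101  ← best
Best: vehicle 1 Maris → Alder → Grove → Ivy → Oak → Maris = 87; vehicle 2 Maris → Fern → Maris = 14; combined 101.

101 — the smallest possible combined total.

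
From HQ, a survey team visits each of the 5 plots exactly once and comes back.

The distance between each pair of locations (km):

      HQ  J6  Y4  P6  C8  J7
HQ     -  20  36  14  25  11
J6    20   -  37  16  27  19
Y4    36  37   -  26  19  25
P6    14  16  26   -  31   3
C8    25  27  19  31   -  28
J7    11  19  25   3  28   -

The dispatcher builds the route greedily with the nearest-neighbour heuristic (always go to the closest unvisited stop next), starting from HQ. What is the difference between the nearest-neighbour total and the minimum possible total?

HQ: J7=11, P6=14, J6=20, C8=25, Y4=36 ⇒ J7
J7: P6=3, J6=19, Y4=25, C8=28 ⇒ P6
P6: J6=16, Y4=26, C8=31 ⇒ J6
J6: C8=27, Y4=37 ⇒ C8
C8: Y4=19 ⇒ Y4
NN route HQ → J7 → P6 → J6 → C8 → Y4 → HQ costs 112.
Optimal: HQ → J6 → C8 → Y4 → P6 → J7 → HQ costs 106 (by enumerating all 60 distinct tours).
Excess = 112 − 106 = 6.

The nearest-neighbour route is 6 km longer than optimal.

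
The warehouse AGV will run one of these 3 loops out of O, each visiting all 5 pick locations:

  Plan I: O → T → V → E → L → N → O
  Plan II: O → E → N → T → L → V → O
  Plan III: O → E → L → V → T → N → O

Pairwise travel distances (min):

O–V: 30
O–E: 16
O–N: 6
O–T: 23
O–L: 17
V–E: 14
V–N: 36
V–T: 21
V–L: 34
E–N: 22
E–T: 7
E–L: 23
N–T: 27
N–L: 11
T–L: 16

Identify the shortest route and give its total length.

Plan I: 23 + 21 + 14 + 23 + 11 + 6 = 98
Plan II: 16 + 22 + 27 + 16 + 34 + 30 = 145
Plan III: 16 + 23 + 34 + 21 + 27 + 6 = 127

Shortest is Plan I, total 98 min.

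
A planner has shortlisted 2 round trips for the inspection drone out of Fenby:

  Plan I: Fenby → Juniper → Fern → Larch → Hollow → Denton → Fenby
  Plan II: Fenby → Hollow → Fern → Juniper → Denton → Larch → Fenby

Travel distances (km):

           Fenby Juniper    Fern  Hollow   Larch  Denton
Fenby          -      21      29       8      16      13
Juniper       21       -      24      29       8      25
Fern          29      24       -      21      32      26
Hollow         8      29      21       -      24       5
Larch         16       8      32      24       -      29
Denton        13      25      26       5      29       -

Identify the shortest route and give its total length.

Shortest is Plan I, total 119 km.

Plan I: 21 + 24 + 32 + 24 + 5 + 13 = 119
Plan II: 8 + 21 + 24 + 25 + 29 + 16 = 123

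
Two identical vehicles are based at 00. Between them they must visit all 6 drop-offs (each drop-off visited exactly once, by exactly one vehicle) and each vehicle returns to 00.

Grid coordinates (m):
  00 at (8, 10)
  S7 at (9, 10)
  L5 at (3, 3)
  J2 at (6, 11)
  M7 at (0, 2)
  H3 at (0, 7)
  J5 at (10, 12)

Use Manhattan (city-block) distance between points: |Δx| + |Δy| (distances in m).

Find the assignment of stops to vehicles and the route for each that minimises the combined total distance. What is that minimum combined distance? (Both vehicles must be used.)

Check every non-empty split of the stops between the two vehicles; for each half take its own optimal tour:
  {S7} + {L5, J2, M7, H3, J5}: 2 + 40 = 42
  {L5} + {S7, J2, M7, H3, J5}: 24 + 40 = 64
  {S7, L5} + {J2, M7, H3, J5}: 26 + 40 = 66
  {J2} + {S7, L5, M7, H3, J5}: 6 + 40 = 46
  {S7, J2} + {L5, M7, H3, J5}: 8 + 40 = 48
  {L5, J2} + {S7, M7, H3, J5}: 26 + 40 = 66
  … (31 splits in total)
Best: vehicle 1 00 → S7 → 00 = 2; vehicle 2 00 → L5 → M7 → H3 → J2 → J5 → 00 = 40; combined 42.

42 m — the smallest possible combined total.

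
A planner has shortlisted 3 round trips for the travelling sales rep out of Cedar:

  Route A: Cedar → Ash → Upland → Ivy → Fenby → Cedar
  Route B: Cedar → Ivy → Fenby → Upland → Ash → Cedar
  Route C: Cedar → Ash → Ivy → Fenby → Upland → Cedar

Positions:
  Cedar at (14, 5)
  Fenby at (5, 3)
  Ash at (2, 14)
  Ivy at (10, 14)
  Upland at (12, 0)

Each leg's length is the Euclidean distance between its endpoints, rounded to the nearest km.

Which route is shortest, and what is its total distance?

Route A: 15 + 17 + 14 + 12 + 9 = 67
Route B: 10 + 12 + 8 + 17 + 15 = 62
Route C: 15 + 8 + 12 + 8 + 5 = 48

48 km — Route C is the shortest.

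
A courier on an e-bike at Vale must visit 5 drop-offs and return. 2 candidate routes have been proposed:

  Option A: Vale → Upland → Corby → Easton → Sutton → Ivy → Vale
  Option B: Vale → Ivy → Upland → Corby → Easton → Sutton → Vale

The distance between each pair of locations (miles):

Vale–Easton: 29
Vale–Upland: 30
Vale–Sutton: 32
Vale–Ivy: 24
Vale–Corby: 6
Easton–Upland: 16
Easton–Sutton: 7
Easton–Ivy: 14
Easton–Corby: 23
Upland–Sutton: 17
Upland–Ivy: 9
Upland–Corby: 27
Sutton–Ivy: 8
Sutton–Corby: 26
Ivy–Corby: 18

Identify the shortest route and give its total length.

Option A: 30 + 27 + 23 + 7 + 8 + 24 = 119
Option B: 24 + 9 + 27 + 23 + 7 + 32 = 122

119 miles — Option A is the shortest.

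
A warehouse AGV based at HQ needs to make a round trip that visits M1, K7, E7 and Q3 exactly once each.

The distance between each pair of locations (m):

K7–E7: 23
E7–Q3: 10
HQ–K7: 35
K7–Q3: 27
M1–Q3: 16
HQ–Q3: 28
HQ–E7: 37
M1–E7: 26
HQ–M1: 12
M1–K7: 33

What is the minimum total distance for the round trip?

HQ-M1-K7-E7-Q3-HQ: 12+33+23+10+28 = 106
HQ-M1-K7-Q3-E7-HQ: 12+33+27+10+37 = 119
HQ-M1-E7-K7-Q3-HQ: 12+26+23+27+28 = 116
HQ-M1-E7-Q3-K7-HQ: 12+26+10+27+35 = 110
HQ-M1-Q3-K7-E7-HQ: 12+16+27+23+37 = 115
HQ-M1-Q3-E7-K7-HQ: 12+16+10+23+35 = 96
HQ-K7-M1-E7-Q3-HQ: 35+33+26+10+28 = 132
HQ-K7-M1-Q3-E7-HQ: 35+33+16+10+37 = 131
HQ-K7-E7-M1-Q3-HQ: 35+23+26+16+28 = 128
HQ-K7-Q3-M1-E7-HQ: 35+27+16+26+37 = 141
HQ-E7-M1-K7-Q3-HQ: 37+26+33+27+28 = 151
HQ-E7-K7-M1-Q3-HQ: 37+23+33+16+28 = 137
The minimum is 96.
One optimal route: HQ → M1 → Q3 → E7 → K7 → HQ (or its reverse).

96 m — the shortest possible round trip.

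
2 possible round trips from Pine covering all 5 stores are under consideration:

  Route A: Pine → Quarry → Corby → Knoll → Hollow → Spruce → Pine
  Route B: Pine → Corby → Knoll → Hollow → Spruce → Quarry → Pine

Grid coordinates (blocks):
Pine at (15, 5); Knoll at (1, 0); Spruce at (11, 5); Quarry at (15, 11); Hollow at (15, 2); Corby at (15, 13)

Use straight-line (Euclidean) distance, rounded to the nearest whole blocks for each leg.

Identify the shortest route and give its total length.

Route A: 6 + 2 + 19 + 14 + 5 + 4 = 50
Route B: 8 + 19 + 14 + 5 + 7 + 6 = 59

50 blocks — Route A is the shortest.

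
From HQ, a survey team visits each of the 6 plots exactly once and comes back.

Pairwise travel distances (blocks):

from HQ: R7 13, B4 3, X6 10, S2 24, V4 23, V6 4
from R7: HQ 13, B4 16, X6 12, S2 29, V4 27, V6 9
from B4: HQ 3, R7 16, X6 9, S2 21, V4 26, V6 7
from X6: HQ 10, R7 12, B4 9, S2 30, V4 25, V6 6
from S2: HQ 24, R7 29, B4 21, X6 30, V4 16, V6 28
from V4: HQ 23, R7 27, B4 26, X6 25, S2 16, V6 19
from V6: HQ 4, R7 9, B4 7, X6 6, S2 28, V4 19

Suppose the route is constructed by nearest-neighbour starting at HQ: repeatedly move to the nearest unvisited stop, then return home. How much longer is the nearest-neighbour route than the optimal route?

From HQ: B4=3, V6=4, X6=10, R7=13, V4=23, S2=24 → choose B4 (3).
From B4: V6=7, X6=9, R7=16, S2=21, V4=26 → choose V6 (7).
From V6: X6=6, R7=9, V4=19, S2=28 → choose X6 (6).
From X6: R7=12, V4=25, S2=30 → choose R7 (12).
From R7: V4=27, S2=29 → choose V4 (27).
From V4: S2=16 → choose S2 (16).
NN route HQ → B4 → V6 → X6 → R7 → V4 → S2 → HQ costs 95.
Optimal: HQ → B4 → S2 → V4 → R7 → X6 → V6 → HQ costs 89 (by enumerating all 360 distinct tours).
Excess = 95 − 89 = 6.

The nearest-neighbour route is 6 blocks longer than optimal.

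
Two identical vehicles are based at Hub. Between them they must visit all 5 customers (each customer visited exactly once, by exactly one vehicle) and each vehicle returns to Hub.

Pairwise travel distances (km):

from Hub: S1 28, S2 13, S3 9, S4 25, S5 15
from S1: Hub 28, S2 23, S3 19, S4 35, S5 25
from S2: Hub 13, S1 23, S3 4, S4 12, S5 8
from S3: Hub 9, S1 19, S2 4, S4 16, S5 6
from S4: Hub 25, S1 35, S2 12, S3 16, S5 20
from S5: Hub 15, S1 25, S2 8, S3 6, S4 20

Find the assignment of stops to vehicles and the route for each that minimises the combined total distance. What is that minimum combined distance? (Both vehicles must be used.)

Check every non-empty split of the stops between the two vehicles; for each half take its own optimal tour:
  {S1} + {S2, S3, S4, S5}: 56 + 60 = 116
  {S2} + {S1, S3, S4, S5}: 26 + 98 = 124
  {S1, S2} + {S3, S4, S5}: 64 + 60 = 124
  {S3} + {S1, S2, S4, S5}: 18 + 98 = 116
  {S1, S3} + {S2, S4, S5}: 56 + 60 = 116
  {S2, S3} + {S1, S4, S5}: 26 + 98 = 124
  … (15 splits in total)
Best: vehicle 1 Hub → S1 → Hub = 56; vehicle 2 Hub → S2 → S4 → S5 → S3 → Hub = 60; combined 116.

Minimum combined distance: 116 km.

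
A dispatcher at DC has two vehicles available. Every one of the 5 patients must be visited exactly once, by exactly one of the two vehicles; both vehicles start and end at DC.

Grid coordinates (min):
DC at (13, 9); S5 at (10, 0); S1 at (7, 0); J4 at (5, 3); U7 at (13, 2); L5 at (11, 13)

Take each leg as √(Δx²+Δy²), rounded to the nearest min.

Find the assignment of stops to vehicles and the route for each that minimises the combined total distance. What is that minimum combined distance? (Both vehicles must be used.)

36 min — the smallest possible combined total.

Check every non-empty split of the stops between the two vehicles; for each half take its own optimal tour:
  {S5} + {S1, J4, U7, L5}: 18 + 33 = 51
  {S1} + {S5, J4, U7, L5}: 22 + 33 = 55
  {S5, S1} + {J4, U7, L5}: 23 + 31 = 54
  {J4} + {S5, S1, U7, L5}: 20 + 32 = 52
  {S5, J4} + {S1, U7, L5}: 25 + 31 = 56
  {S1, J4} + {S5, U7, L5}: 25 + 28 = 53
  … (15 splits in total)
  {S5, S1, J4, U7} + {L5}: 28 + 8 = 36  ← best
Best: vehicle 1 DC → J4 → S1 → S5 → U7 → DC = 28; vehicle 2 DC → L5 → DC = 8; combined 36.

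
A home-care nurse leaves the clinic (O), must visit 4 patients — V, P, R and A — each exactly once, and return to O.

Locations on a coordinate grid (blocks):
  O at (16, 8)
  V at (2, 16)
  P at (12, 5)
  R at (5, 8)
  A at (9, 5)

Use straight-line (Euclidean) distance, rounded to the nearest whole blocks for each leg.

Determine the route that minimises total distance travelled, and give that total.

38 blocks — the shortest possible round trip.

There are 12 distinct closed tours to check (reversals are equivalent).
O → V → P → R → A → O: 16+15+8+5+8 = 52
O → V → P → A → R → O: 16+15+3+5+11 = 50
O → V → R → P → A → O: 16+9+8+3+8 = 44
O → V → R → A → P → O: 16+9+5+3+5 = 38
O → V → A → P → R → O: 16+13+3+8+11 = 51
O → V → A → R → P → O: 16+13+5+8+5 = 47
O → P → V → R → A → O: 5+15+9+5+8 = 42
O → P → V → A → R → O: 5+15+13+5+11 = 49
O → P → R → V → A → O: 5+8+9+13+8 = 43
O → P → A → V → R → O: 5+3+13+9+11 = 41
O → R → V → P → A → O: 11+9+15+3+8 = 46
O → R → P → V → A → O: 11+8+15+13+8 = 55
The minimum is 38.
One optimal route: O → V → R → A → P → O (or its reverse).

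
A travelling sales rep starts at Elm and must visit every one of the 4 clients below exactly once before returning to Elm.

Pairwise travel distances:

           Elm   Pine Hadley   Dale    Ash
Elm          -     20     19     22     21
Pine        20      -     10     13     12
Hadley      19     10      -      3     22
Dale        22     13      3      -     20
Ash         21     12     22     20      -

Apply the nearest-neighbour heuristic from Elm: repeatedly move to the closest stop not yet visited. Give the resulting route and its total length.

Total distance 68 via the nearest-neighbour route Elm → Hadley → Dale → Pine → Ash → Elm.

At Elm the remaining stops are Hadley 19, Pine 20, Ash 21, Dale 22; go to Hadley.
At Hadley the remaining stops are Dale 3, Pine 10, Ash 22; go to Dale.
At Dale the remaining stops are Pine 13, Ash 20; go to Pine.
At Pine the remaining stops are Ash 12; go to Ash.
Return Ash→Elm: 21.
Total = 19 + 3 + 13 + 12 + 21 = 68.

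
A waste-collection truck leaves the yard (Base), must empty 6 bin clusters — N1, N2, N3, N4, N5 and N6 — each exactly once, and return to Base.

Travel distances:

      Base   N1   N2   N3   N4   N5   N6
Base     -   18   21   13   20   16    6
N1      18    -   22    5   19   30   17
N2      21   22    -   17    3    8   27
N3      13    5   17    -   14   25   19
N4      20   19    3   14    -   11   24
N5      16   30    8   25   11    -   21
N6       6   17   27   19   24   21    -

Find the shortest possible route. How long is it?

There are 360 distinct closed tours to check (reversals are equivalent).
Base - N1 - N2 - N3 - N4 - N5 - N6 - Base: 18+22+17+14+11+21+6 = 109
Base - N1 - N2 - N3 - N4 - N6 - N5 - Base: 18+22+17+14+24+21+16 = 132
Base - N1 - N2 - N3 - N5 - N4 - N6 - Base: 18+22+17+25+11+24+6 = 123
Base - N1 - N2 - N3 - N5 - N6 - N4 - Base: 18+22+17+25+21+24+20 = 147
Base - N1 - N2 - N3 - N6 - N4 - N5 - Base: 18+22+17+19+24+11+16 = 127
Base - N1 - N2 - N3 - N6 - N5 - N4 - Base: 18+22+17+19+21+11+20 = 128
Base - N1 - N2 - N4 - N3 - N5 - N6 - Base: 18+22+3+14+25+21+6 = 109
Base - N1 - N2 - N4 - N3 - N6 - N5 - Base: 18+22+3+14+19+21+16 = 113
… (352 more)
Base - N5 - N2 - N4 - N3 - N1 - N6 - Base: 16+8+3+14+5+17+6 = 69  ← best
The minimum is 69.
One optimal route: Base → N5 → N2 → N4 → N3 → N1 → N6 → Base (or its reverse).

Shortest round trip = 69.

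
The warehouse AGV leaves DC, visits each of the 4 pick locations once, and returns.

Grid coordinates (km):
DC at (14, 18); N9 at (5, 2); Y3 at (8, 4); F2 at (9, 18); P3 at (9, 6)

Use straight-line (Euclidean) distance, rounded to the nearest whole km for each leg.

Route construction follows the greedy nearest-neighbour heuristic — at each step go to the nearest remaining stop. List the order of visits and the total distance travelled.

Nearest-neighbour total = 41 km; route DC → F2 → P3 → Y3 → N9 → DC.

From DC: distances to unvisited — F2=5, P3=13, Y3=15, N9=18. Nearest is F2 (5).
From F2: distances to unvisited — P3=12, Y3=14, N9=16. Nearest is P3 (12).
From P3: distances to unvisited — Y3=2, N9=6. Nearest is Y3 (2).
From Y3: distances to unvisited — N9=4. Nearest is N9 (4).
Return N9→DC: 18.
Total = 5 + 12 + 2 + 4 + 18 = 41.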